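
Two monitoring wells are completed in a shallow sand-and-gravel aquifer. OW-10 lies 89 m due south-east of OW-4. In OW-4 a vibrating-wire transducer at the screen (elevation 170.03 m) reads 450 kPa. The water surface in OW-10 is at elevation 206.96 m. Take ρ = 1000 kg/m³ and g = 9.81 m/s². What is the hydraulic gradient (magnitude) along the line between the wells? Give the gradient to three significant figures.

i ≈ 0.100

Pressure head at OW-4: ψ = P/(ρg) = 450×1000 / (1000 × 9.81) = 45.87 m.
Total head at OW-4: h = z + ψ = 170.03 + 45.87 = 215.90 m.
Total head at OW-10: h = 206.96 m (water level in the piezometer is the total head).
Head difference: h(OW-4) − h(OW-10) = 215.90 − 206.96 = 8.94 m.
Hydraulic gradient: i = |Δh| / L = 8.94 / 89 = 0.100.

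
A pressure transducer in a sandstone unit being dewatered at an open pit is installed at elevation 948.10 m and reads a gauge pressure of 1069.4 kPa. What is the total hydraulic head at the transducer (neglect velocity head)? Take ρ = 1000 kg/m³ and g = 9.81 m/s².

ψ = P/(ρg) = 1069.4×1000 / (1000 × 9.81) = 109.01 m.
h = z + ψ = 948.10 + 109.01 = 1057.11 m.

h ≈ 1057.11 m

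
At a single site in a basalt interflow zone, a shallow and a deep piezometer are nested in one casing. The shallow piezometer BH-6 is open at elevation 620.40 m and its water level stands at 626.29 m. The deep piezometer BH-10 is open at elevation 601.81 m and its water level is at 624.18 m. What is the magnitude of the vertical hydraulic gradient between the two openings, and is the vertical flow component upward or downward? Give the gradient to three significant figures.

Total head at BH-6: h = 626.29 m (water level in the standpipe).
Total head at BH-10: h = 624.18 m.
Δh = h(BH-6) − h(BH-10) = 626.29 − 624.18 = 2.11 m.
Vertical separation Δz = 620.40 − 601.81 = 18.59 m.
|i_v| = |Δh| / Δz = 2.11 / 18.59 = 0.114.
Head is higher in the shallow piezometer, so vertical flow is downward (recharge condition).

|i_v| ≈ 0.114; vertical flow is downward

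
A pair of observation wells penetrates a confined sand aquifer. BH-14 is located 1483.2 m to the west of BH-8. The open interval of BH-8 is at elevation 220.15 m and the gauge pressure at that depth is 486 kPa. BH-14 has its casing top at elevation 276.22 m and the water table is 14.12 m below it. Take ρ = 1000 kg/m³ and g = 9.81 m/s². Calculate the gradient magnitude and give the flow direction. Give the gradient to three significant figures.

i ≈ 0.00512; groundwater flows toward the west

Pressure head at BH-8: ψ = P/(ρg) = 486×1000 / (1000 × 9.81) = 49.54 m.
Total head at BH-8: h = z + ψ = 220.15 + 49.54 = 269.69 m.
Total head at BH-14: h = 276.22 − 14.12 = 262.10 m.
Head difference: h(BH-8) − h(BH-14) = 269.69 − 262.10 = 7.59 m.
Hydraulic gradient: i = |Δh| / L = 7.59 / 1483.2 = 0.00512.
Flow is from higher to lower head: from BH-8 toward BH-14, i.e. toward the west.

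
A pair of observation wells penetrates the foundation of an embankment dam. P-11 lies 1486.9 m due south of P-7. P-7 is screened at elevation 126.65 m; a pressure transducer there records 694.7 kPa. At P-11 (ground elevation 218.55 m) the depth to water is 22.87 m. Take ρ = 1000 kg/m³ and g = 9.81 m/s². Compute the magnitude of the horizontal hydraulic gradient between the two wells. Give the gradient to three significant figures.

i ≈ 0.00120

Pressure head at P-7: ψ = P/(ρg) = 694.7×1000 / (1000 × 9.81) = 70.82 m.
Total head at P-7: h = z + ψ = 126.65 + 70.82 = 197.47 m.
Total head at P-11: h = 218.55 − 22.87 = 195.68 m.
Head difference: h(P-7) − h(P-11) = 197.47 − 195.68 = 1.79 m.
Hydraulic gradient: i = |Δh| / L = 1.79 / 1486.9 = 0.00120.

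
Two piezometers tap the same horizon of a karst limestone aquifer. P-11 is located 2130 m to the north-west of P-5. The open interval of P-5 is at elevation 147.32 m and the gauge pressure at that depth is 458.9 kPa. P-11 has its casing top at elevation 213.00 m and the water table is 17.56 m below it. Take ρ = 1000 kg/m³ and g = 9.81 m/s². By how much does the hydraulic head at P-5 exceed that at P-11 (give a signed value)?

Δh ≈ -1.34 m

Pressure head at P-5: ψ = P/(ρg) = 458.9×1000 / (1000 × 9.81) = 46.78 m.
Total head at P-5: h = z + ψ = 147.32 + 46.78 = 194.10 m.
Total head at P-11: h = 213.00 − 17.56 = 195.44 m.
Head difference: h(P-5) − h(P-11) = 194.10 − 195.44 = -1.34 m.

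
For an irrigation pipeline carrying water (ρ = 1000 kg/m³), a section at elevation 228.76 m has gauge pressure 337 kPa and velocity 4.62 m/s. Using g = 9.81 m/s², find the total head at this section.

Pressure head ψ = P/(ρg) = 337×1000 / (1000 × 9.81) = 34.35 m.
Velocity head = v²/(2g) = 4.62² / (2 × 9.81) = 1.088 m.
h = z + ψ + v²/(2g) = 228.76 + 34.35 + 1.088 = 264.20 m.

h ≈ 264.20 m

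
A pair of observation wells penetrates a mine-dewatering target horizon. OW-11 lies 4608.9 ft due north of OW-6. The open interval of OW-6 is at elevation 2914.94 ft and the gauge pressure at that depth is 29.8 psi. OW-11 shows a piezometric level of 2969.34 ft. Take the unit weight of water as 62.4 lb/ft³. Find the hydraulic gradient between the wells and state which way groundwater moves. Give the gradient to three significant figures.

i ≈ 0.00312; groundwater flows toward the north

Pressure head at OW-6: ψ = 144·P/γ = 144 × 29.8 / 62.4 = 68.77 ft.
Total head at OW-6: h = z + ψ = 2914.94 + 68.77 = 2983.71 ft.
Total head at OW-11: h = 2969.34 ft (water level in the piezometer is the total head).
Head difference: h(OW-6) − h(OW-11) = 2983.71 − 2969.34 = 14.37 ft.
Hydraulic gradient: i = |Δh| / L = 14.37 / 4608.9 = 0.00312.
Flow is from higher to lower head: from OW-6 toward OW-11, i.e. toward the north.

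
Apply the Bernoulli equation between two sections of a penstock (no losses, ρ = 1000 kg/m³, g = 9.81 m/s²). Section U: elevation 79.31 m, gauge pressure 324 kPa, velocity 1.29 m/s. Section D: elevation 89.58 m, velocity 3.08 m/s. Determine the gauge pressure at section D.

P₂ ≈ 219 kPa

Pressure head at U: ψ₁ = P₁/(ρg) = 324×1000 / (1000 × 9.81) = 33.03 m.
Velocity heads: v₁²/2g = 1.29²/19.62 = 0.085 m; v₂²/2g = 3.08²/19.62 = 0.484 m.
Total head H = z₁ + ψ₁ + v₁²/2g = 79.31 + 33.03 + 0.085 = 112.42 m.
ψ₂ = H − z₂ − v₂²/2g = 112.42 − 89.58 − 0.484 = 22.36 m.
P₂ = ρgψ₂ = 1000 × 9.81 × 22.36 ≈ 219 kPa.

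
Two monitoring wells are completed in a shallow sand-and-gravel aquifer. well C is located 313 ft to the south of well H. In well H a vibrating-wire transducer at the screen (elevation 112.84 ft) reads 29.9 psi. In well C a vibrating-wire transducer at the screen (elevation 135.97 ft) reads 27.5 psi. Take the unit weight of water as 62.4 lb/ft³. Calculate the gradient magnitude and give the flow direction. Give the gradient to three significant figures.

i ≈ 0.0562; groundwater flows toward the north

Pressure head at well H: ψ = 144·P/γ = 144 × 29.9 / 62.4 = 69.00 ft.
Total head at well H: h = z + ψ = 112.84 + 69.00 = 181.84 ft.
Pressure head at well C: ψ = 144·P/γ = 144 × 27.5 / 62.4 = 63.46 ft.
Total head at well C: h = z + ψ = 135.97 + 63.46 = 199.43 ft.
Head difference: h(well H) − h(well C) = 181.84 − 199.43 = -17.59 ft.
Hydraulic gradient: i = |Δh| / L = 17.59 / 313 = 0.0562.
Flow is from higher to lower head: from well C toward well H, i.e. toward the north.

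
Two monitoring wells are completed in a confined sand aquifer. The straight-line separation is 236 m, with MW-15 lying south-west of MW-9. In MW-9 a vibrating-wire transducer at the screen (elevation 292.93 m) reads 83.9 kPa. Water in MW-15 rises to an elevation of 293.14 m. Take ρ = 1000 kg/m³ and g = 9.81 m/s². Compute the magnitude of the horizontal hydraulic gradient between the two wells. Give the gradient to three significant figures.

Pressure head at MW-9: ψ = P/(ρg) = 83.9×1000 / (1000 × 9.81) = 8.55 m.
Total head at MW-9: h = z + ψ = 292.93 + 8.55 = 301.48 m.
Total head at MW-15: h = 293.14 m (water level in the piezometer is the total head).
Head difference: h(MW-9) − h(MW-15) = 301.48 − 293.14 = 8.34 m.
Hydraulic gradient: i = |Δh| / L = 8.34 / 236 = 0.0353.

i ≈ 0.0353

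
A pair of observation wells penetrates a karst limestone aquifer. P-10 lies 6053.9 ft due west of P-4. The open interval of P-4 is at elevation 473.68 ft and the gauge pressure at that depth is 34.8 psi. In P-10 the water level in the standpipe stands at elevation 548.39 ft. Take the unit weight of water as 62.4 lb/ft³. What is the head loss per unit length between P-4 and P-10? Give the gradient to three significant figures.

i ≈ 0.000925 ft/ft

Pressure head at P-4: ψ = 144·P/γ = 144 × 34.8 / 62.4 = 80.31 ft.
Total head at P-4: h = z + ψ = 473.68 + 80.31 = 553.99 ft.
Total head at P-10: h = 548.39 ft (water level in the piezometer is the total head).
Head difference: h(P-4) − h(P-10) = 553.99 − 548.39 = 5.60 ft.
Hydraulic gradient: i = |Δh| / L = 5.60 / 6053.9 = 0.000925.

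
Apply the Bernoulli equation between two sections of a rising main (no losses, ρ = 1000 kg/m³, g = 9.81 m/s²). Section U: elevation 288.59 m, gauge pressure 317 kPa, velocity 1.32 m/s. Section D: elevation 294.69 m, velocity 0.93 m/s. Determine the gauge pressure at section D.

Pressure head at U: ψ₁ = P₁/(ρg) = 317×1000 / (1000 × 9.81) = 32.31 m.
Velocity heads: v₁²/2g = 1.32²/19.62 = 0.089 m; v₂²/2g = 0.93²/19.62 = 0.044 m.
Total head H = z₁ + ψ₁ + v₁²/2g = 288.59 + 32.31 + 0.089 = 320.99 m.
ψ₂ = H − z₂ − v₂²/2g = 320.99 − 294.69 − 0.044 = 26.26 m.
P₂ = ρgψ₂ = 1000 × 9.81 × 26.26 ≈ 258 kPa.

P₂ ≈ 258 kPa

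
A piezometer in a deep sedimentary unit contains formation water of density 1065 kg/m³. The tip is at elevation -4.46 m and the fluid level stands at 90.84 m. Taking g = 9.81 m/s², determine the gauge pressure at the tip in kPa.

Pressure head ψ = h − z = 90.84 − (-4.46) = 95.30 m.
P = ρgψ = 1065 × 9.81 × 95.30 = 995661 Pa ≈ 996 kPa.

P ≈ 996 kPa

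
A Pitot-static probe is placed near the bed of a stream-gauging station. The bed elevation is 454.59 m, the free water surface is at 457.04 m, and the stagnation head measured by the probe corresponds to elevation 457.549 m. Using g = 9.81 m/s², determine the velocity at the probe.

Near the bed, under hydrostatic conditions, the piezometric head (z + ψ) equals the free-surface elevation, 457.04 m.
Velocity head = total − piezometric = 457.549 − 457.04 = 0.509 m.
v = √(2g·h_v) = √(2 × 9.81 × 0.509) = 3.16 m/s.

v ≈ 3.16 m/s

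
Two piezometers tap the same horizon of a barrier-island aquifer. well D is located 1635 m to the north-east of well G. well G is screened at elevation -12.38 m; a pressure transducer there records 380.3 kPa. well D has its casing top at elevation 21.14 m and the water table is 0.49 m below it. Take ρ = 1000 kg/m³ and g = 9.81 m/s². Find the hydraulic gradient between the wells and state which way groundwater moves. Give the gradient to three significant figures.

i ≈ 0.00351; groundwater flows toward the north-east

Pressure head at well G: ψ = P/(ρg) = 380.3×1000 / (1000 × 9.81) = 38.77 m.
Total head at well G: h = z + ψ = -12.38 + 38.77 = 26.39 m.
Total head at well D: h = 21.14 − 0.49 = 20.65 m.
Head difference: h(well G) − h(well D) = 26.39 − 20.65 = 5.74 m.
Hydraulic gradient: i = |Δh| / L = 5.74 / 1635 = 0.00351.
Flow is from higher to lower head: from well G toward well D, i.e. toward the north-east.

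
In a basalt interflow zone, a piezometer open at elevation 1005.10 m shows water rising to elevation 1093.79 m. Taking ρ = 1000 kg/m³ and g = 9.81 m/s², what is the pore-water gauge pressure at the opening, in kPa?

Pressure head ψ = h − z = 1093.79 − 1005.10 = 88.69 m.
P = ρgψ = 1000 × 9.81 × 88.69 = 870049 Pa ≈ 870 kPa.

P ≈ 870 kPa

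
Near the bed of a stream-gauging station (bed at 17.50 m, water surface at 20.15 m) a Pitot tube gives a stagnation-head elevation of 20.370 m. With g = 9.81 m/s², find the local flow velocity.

Near the bed, under hydrostatic conditions, the piezometric head (z + ψ) equals the free-surface elevation, 20.15 m.
Velocity head = total − piezometric = 20.370 − 20.15 = 0.220 m.
v = √(2g·h_v) = √(2 × 9.81 × 0.220) = 2.08 m/s.

v ≈ 2.08 m/s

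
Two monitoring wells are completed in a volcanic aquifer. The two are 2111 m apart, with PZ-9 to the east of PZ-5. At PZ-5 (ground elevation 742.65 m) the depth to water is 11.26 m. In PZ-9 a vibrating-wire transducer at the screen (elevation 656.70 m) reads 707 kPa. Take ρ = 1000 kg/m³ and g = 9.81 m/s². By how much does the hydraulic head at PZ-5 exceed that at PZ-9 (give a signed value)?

Δh ≈ 2.62 m

Total head at PZ-5: h = 742.65 − 11.26 = 731.39 m.
Pressure head at PZ-9: ψ = P/(ρg) = 707×1000 / (1000 × 9.81) = 72.07 m.
Total head at PZ-9: h = z + ψ = 656.70 + 72.07 = 728.77 m.
Head difference: h(PZ-5) − h(PZ-9) = 731.39 − 728.77 = 2.62 m.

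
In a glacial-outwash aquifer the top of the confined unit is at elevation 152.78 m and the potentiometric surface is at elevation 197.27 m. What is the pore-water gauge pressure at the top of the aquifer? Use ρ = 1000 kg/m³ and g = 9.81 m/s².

P ≈ 436 kPa

Pressure head at the aquifer top: ψ = h − z = 197.27 − 152.78 = 44.49 m.
P = ρgψ = 1000 × 9.81 × 44.49 = 436447 Pa ≈ 436 kPa.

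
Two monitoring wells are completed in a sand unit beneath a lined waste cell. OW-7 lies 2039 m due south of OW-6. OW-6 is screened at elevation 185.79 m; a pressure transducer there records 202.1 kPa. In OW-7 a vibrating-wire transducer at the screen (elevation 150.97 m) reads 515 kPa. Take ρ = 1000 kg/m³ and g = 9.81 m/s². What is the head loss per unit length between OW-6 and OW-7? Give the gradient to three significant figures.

i ≈ 0.00143 m/m

Pressure head at OW-6: ψ = P/(ρg) = 202.1×1000 / (1000 × 9.81) = 20.60 m.
Total head at OW-6: h = z + ψ = 185.79 + 20.60 = 206.39 m.
Pressure head at OW-7: ψ = P/(ρg) = 515×1000 / (1000 × 9.81) = 52.50 m.
Total head at OW-7: h = z + ψ = 150.97 + 52.50 = 203.47 m.
Head difference: h(OW-6) − h(OW-7) = 206.39 − 203.47 = 2.92 m.
Hydraulic gradient: i = |Δh| / L = 2.92 / 2039 = 0.00143.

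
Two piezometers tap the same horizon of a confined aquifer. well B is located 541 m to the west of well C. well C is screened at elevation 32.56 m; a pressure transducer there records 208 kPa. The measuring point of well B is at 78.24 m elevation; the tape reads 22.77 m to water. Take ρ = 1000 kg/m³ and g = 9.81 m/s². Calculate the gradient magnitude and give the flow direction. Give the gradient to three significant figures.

i ≈ 0.00316; groundwater flows toward the east

Pressure head at well C: ψ = P/(ρg) = 208×1000 / (1000 × 9.81) = 21.20 m.
Total head at well C: h = z + ψ = 32.56 + 21.20 = 53.76 m.
Total head at well B: h = 78.24 − 22.77 = 55.47 m.
Head difference: h(well C) − h(well B) = 53.76 − 55.47 = -1.71 m.
Hydraulic gradient: i = |Δh| / L = 1.71 / 541 = 0.00316.
Flow is from higher to lower head: from well B toward well C, i.e. toward the east.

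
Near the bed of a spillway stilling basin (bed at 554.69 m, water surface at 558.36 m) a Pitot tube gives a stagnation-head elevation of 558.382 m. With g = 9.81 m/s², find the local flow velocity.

v ≈ 0.657 m/s

Near the bed, under hydrostatic conditions, the piezometric head (z + ψ) equals the free-surface elevation, 558.36 m.
Velocity head = total − piezometric = 558.382 − 558.36 = 0.022 m.
v = √(2g·h_v) = √(2 × 9.81 × 0.022) = 0.657 m/s.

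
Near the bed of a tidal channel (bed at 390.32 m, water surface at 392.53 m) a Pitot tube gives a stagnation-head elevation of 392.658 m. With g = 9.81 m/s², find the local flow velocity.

Near the bed, under hydrostatic conditions, the piezometric head (z + ψ) equals the free-surface elevation, 392.53 m.
Velocity head = total − piezometric = 392.658 − 392.53 = 0.128 m.
v = √(2g·h_v) = √(2 × 9.81 × 0.128) = 1.58 m/s.

v ≈ 1.58 m/s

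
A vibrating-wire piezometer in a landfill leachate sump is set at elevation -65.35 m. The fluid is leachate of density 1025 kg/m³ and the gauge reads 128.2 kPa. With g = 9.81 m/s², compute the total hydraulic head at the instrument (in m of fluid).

ψ = P/(ρg) = 128.2×1000 / (1025 × 9.81) = 12.75 m.
h = z + ψ = -65.35 + 12.75 = -52.60 m.

h ≈ -52.60 m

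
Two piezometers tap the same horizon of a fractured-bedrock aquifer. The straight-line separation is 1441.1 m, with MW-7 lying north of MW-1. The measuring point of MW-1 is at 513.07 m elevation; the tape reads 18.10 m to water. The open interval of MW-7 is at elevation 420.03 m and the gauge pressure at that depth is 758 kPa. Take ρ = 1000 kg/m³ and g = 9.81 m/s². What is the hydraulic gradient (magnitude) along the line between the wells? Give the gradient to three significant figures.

i ≈ 0.00162

Total head at MW-1: h = 513.07 − 18.10 = 494.97 m.
Pressure head at MW-7: ψ = P/(ρg) = 758×1000 / (1000 × 9.81) = 77.27 m.
Total head at MW-7: h = z + ψ = 420.03 + 77.27 = 497.30 m.
Head difference: h(MW-1) − h(MW-7) = 494.97 − 497.30 = -2.33 m.
Hydraulic gradient: i = |Δh| / L = 2.33 / 1441.1 = 0.00162.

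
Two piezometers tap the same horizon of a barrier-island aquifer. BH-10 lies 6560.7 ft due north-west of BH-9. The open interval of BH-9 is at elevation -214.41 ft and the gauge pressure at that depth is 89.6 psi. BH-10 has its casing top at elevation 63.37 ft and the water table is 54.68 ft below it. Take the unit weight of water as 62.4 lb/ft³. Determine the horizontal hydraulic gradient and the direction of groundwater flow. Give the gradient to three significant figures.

i ≈ 0.00249; groundwater flows toward the south-east

Pressure head at BH-9: ψ = 144·P/γ = 144 × 89.6 / 62.4 = 206.77 ft.
Total head at BH-9: h = z + ψ = -214.41 + 206.77 = -7.64 ft.
Total head at BH-10: h = 63.37 − 54.68 = 8.69 ft.
Head difference: h(BH-9) − h(BH-10) = -7.64 − 8.69 = -16.33 ft.
Hydraulic gradient: i = |Δh| / L = 16.33 / 6560.7 = 0.00249.
Flow is from higher to lower head: from BH-10 toward BH-9, i.e. toward the south-east.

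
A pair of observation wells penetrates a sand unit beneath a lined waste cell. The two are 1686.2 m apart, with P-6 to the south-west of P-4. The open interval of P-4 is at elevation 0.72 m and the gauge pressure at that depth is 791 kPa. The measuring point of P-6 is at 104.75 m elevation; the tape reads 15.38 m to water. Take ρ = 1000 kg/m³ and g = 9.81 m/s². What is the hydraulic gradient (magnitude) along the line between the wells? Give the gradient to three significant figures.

i ≈ 0.00476

Pressure head at P-4: ψ = P/(ρg) = 791×1000 / (1000 × 9.81) = 80.63 m.
Total head at P-4: h = z + ψ = 0.72 + 80.63 = 81.35 m.
Total head at P-6: h = 104.75 − 15.38 = 89.37 m.
Head difference: h(P-4) − h(P-6) = 81.35 − 89.37 = -8.02 m.
Hydraulic gradient: i = |Δh| / L = 8.02 / 1686.2 = 0.00476.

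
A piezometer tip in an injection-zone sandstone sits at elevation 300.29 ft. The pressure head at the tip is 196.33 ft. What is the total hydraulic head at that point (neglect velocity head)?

h = z + ψ = 300.29 + 196.33 = 496.62 ft.

h ≈ 496.62 ft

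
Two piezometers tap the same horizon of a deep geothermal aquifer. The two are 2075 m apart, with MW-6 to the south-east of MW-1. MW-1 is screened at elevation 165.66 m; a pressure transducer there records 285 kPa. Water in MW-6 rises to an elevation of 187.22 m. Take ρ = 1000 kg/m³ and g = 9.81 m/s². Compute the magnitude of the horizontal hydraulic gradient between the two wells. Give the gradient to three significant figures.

Pressure head at MW-1: ψ = P/(ρg) = 285×1000 / (1000 × 9.81) = 29.05 m.
Total head at MW-1: h = z + ψ = 165.66 + 29.05 = 194.71 m.
Total head at MW-6: h = 187.22 m (water level in the piezometer is the total head).
Head difference: h(MW-1) − h(MW-6) = 194.71 − 187.22 = 7.49 m.
Hydraulic gradient: i = |Δh| / L = 7.49 / 2075 = 0.00361.

i ≈ 0.00361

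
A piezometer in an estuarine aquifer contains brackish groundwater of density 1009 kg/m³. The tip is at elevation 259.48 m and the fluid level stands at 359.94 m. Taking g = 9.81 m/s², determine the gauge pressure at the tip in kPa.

Pressure head ψ = h − z = 359.94 − 259.48 = 100.46 m.
P = ρgψ = 1009 × 9.81 × 100.46 = 994382 Pa ≈ 994 kPa.

P ≈ 994 kPa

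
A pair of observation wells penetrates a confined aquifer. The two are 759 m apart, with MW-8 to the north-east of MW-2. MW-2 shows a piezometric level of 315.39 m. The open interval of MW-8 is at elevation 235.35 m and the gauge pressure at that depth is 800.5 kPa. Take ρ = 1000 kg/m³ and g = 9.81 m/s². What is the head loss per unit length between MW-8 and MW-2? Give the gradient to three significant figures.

i ≈ 0.00206 m/m

Total head at MW-2: h = 315.39 m (water level in the piezometer is the total head).
Pressure head at MW-8: ψ = P/(ρg) = 800.5×1000 / (1000 × 9.81) = 81.60 m.
Total head at MW-8: h = z + ψ = 235.35 + 81.60 = 316.95 m.
Head difference: h(MW-2) − h(MW-8) = 315.39 − 316.95 = -1.56 m.
Hydraulic gradient: i = |Δh| / L = 1.56 / 759 = 0.00206.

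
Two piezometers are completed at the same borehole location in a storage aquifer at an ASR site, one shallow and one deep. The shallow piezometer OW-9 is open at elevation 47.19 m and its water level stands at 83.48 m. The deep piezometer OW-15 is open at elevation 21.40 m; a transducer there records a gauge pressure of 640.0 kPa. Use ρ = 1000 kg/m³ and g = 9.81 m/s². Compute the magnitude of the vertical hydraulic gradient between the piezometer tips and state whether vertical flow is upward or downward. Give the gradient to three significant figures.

Total head at OW-9: h = 83.48 m (water level in the standpipe).
Pressure head at OW-15: ψ = P/(ρg) = 640.0×1000 / (1000 × 9.81) = 65.24 m.
Total head at OW-15: h = z + ψ = 21.40 + 65.24 = 86.64 m.
Δh = h(OW-9) − h(OW-15) = 83.48 − 86.64 = -3.16 m.
Vertical separation Δz = 47.19 − 21.40 = 25.79 m.
|i_v| = |Δh| / Δz = 3.16 / 25.79 = 0.123.
Head is higher in the deep piezometer, so vertical flow is upward (discharge condition).

|i_v| ≈ 0.123; vertical flow is upward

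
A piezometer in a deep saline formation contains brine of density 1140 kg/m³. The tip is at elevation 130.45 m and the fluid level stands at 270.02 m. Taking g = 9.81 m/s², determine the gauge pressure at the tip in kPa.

P ≈ 1560 kPa

Pressure head ψ = h − z = 270.02 − 130.45 = 139.57 m.
P = ρgψ = 1140 × 9.81 × 139.57 = 1560867 Pa ≈ 1560 kPa.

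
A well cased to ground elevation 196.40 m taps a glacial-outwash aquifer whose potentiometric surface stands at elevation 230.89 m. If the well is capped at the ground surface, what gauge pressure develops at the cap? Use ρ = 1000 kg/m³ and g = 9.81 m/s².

P ≈ 338 kPa

Head above the cap: Δh = 230.89 − 196.40 = 34.49 m.
P = ρgΔh = 1000 × 9.81 × 34.49 = 338347 Pa ≈ 338 kPa.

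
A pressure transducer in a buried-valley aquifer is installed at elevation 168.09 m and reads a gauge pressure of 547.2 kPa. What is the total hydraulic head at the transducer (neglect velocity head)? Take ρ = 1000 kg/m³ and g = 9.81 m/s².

h ≈ 223.87 m

ψ = P/(ρg) = 547.2×1000 / (1000 × 9.81) = 55.78 m.
h = z + ψ = 168.09 + 55.78 = 223.87 m.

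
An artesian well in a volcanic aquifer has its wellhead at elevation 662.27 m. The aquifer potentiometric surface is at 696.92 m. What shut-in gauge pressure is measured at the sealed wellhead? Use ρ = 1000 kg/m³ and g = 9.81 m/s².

P ≈ 340 kPa

Head above the cap: Δh = 696.92 − 662.27 = 34.65 m.
P = ρgΔh = 1000 × 9.81 × 34.65 = 339916 Pa ≈ 340 kPa.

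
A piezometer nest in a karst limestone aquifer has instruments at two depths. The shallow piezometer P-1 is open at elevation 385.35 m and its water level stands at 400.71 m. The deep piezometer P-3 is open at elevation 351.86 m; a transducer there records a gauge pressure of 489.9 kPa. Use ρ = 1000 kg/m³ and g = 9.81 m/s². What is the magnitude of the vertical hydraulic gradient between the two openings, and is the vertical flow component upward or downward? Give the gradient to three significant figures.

|i_v| ≈ 0.0325; vertical flow is upward

Total head at P-1: h = 400.71 m (water level in the standpipe).
Pressure head at P-3: ψ = P/(ρg) = 489.9×1000 / (1000 × 9.81) = 49.94 m.
Total head at P-3: h = z + ψ = 351.86 + 49.94 = 401.80 m.
Δh = h(P-1) − h(P-3) = 400.71 − 401.80 = -1.09 m.
Vertical separation Δz = 385.35 − 351.86 = 33.49 m.
|i_v| = |Δh| / Δz = 1.09 / 33.49 = 0.0325.
Head is higher in the deep piezometer, so vertical flow is upward (discharge condition).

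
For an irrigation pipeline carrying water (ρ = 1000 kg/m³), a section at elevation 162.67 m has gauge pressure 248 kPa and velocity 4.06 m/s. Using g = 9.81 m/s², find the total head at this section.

Pressure head ψ = P/(ρg) = 248×1000 / (1000 × 9.81) = 25.28 m.
Velocity head = v²/(2g) = 4.06² / (2 × 9.81) = 0.840 m.
h = z + ψ + v²/(2g) = 162.67 + 25.28 + 0.840 = 188.79 m.

h ≈ 188.79 m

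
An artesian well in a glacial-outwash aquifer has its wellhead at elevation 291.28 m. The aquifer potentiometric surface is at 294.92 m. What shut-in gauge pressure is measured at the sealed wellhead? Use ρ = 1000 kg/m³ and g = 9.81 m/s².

Head above the cap: Δh = 294.92 − 291.28 = 3.64 m.
P = ρgΔh = 1000 × 9.81 × 3.64 = 35708 Pa ≈ 35.7 kPa.

P ≈ 35.7 kPa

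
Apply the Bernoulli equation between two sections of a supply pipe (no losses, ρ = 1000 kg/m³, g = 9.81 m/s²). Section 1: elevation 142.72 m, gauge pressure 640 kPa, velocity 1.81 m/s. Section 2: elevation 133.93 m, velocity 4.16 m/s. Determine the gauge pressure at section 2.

Pressure head at 1: ψ₁ = P₁/(ρg) = 640×1000 / (1000 × 9.81) = 65.24 m.
Velocity heads: v₁²/2g = 1.81²/19.62 = 0.167 m; v₂²/2g = 4.16²/19.62 = 0.882 m.
Total head H = z₁ + ψ₁ + v₁²/2g = 142.72 + 65.24 + 0.167 = 208.13 m.
ψ₂ = H − z₂ − v₂²/2g = 208.13 − 133.93 − 0.882 = 73.32 m.
P₂ = ρgψ₂ = 1000 × 9.81 × 73.32 ≈ 719 kPa.

P₂ ≈ 719 kPa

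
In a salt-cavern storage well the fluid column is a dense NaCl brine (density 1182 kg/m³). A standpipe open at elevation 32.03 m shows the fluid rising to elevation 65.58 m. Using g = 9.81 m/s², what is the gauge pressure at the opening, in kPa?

Pressure head ψ = h − z = 65.58 − 32.03 = 33.55 m.
P = ρgψ = 1182 × 9.81 × 33.55 = 389026 Pa ≈ 389 kPa.

P ≈ 389 kPa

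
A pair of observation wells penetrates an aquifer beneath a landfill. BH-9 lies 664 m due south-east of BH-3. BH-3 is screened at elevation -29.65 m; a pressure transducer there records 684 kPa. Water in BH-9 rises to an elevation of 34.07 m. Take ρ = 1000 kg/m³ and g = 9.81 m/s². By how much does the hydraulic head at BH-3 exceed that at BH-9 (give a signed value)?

Δh ≈ 6.00 m

Pressure head at BH-3: ψ = P/(ρg) = 684×1000 / (1000 × 9.81) = 69.72 m.
Total head at BH-3: h = z + ψ = -29.65 + 69.72 = 40.07 m.
Total head at BH-9: h = 34.07 m (water level in the piezometer is the total head).
Head difference: h(BH-3) − h(BH-9) = 40.07 − 34.07 = 6.00 m.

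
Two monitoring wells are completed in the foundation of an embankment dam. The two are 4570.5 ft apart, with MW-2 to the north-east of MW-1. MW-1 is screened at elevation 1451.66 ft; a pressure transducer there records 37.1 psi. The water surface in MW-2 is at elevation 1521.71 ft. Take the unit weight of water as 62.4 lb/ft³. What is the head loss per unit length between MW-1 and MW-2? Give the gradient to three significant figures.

i ≈ 0.00341 ft/ft

Pressure head at MW-1: ψ = 144·P/γ = 144 × 37.1 / 62.4 = 85.62 ft.
Total head at MW-1: h = z + ψ = 1451.66 + 85.62 = 1537.28 ft.
Total head at MW-2: h = 1521.71 ft (water level in the piezometer is the total head).
Head difference: h(MW-1) − h(MW-2) = 1537.28 − 1521.71 = 15.57 ft.
Hydraulic gradient: i = |Δh| / L = 15.57 / 4570.5 = 0.00341.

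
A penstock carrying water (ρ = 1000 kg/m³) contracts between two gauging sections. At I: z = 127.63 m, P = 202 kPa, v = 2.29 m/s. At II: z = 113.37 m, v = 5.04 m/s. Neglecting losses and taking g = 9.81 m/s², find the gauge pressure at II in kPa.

P₂ ≈ 332 kPa

Pressure head at I: ψ₁ = P₁/(ρg) = 202×1000 / (1000 × 9.81) = 20.59 m.
Velocity heads: v₁²/2g = 2.29²/19.62 = 0.267 m; v₂²/2g = 5.04²/19.62 = 1.295 m.
Total head H = z₁ + ψ₁ + v₁²/2g = 127.63 + 20.59 + 0.267 = 148.49 m.
ψ₂ = H − z₂ − v₂²/2g = 148.49 − 113.37 − 1.295 = 33.83 m.
P₂ = ρgψ₂ = 1000 × 9.81 × 33.83 ≈ 332 kPa.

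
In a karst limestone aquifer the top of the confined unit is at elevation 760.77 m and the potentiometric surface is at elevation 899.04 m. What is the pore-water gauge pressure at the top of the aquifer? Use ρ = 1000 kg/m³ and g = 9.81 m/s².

P ≈ 1360 kPa

Pressure head at the aquifer top: ψ = h − z = 899.04 − 760.77 = 138.27 m.
P = ρgψ = 1000 × 9.81 × 138.27 = 1356429 Pa ≈ 1360 kPa.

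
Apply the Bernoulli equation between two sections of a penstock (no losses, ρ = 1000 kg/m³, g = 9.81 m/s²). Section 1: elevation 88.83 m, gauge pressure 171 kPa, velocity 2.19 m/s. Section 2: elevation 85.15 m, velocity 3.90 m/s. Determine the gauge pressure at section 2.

P₂ ≈ 202 kPa

Pressure head at 1: ψ₁ = P₁/(ρg) = 171×1000 / (1000 × 9.81) = 17.43 m.
Velocity heads: v₁²/2g = 2.19²/19.62 = 0.244 m; v₂²/2g = 3.90²/19.62 = 0.775 m.
Total head H = z₁ + ψ₁ + v₁²/2g = 88.83 + 17.43 + 0.244 = 106.50 m.
ψ₂ = H − z₂ − v₂²/2g = 106.50 − 85.15 − 0.775 = 20.57 m.
P₂ = ρgψ₂ = 1000 × 9.81 × 20.57 ≈ 202 kPa.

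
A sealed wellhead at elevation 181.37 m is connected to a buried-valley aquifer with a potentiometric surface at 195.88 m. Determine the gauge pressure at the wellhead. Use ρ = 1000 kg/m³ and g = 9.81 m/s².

Head above the cap: Δh = 195.88 − 181.37 = 14.51 m.
P = ρgΔh = 1000 × 9.81 × 14.51 = 142343 Pa ≈ 142 kPa.

P ≈ 142 kPa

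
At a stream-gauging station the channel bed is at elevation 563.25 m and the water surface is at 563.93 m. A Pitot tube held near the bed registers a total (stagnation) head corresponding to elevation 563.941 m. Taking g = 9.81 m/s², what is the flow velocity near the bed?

v ≈ 0.465 m/s

Near the bed, under hydrostatic conditions, the piezometric head (z + ψ) equals the free-surface elevation, 563.93 m.
Velocity head = total − piezometric = 563.941 − 563.93 = 0.011 m.
v = √(2g·h_v) = √(2 × 9.81 × 0.011) = 0.465 m/s.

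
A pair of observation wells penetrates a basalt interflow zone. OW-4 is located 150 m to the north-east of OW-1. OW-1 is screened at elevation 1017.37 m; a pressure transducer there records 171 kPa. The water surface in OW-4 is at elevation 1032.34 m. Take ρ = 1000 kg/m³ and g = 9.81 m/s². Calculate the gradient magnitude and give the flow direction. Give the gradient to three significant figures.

Pressure head at OW-1: ψ = P/(ρg) = 171×1000 / (1000 × 9.81) = 17.43 m.
Total head at OW-1: h = z + ψ = 1017.37 + 17.43 = 1034.80 m.
Total head at OW-4: h = 1032.34 m (water level in the piezometer is the total head).
Head difference: h(OW-1) − h(OW-4) = 1034.80 − 1032.34 = 2.46 m.
Hydraulic gradient: i = |Δh| / L = 2.46 / 150 = 0.0164.
Flow is from higher to lower head: from OW-1 toward OW-4, i.e. toward the north-east.

i ≈ 0.0164; groundwater flows toward the north-east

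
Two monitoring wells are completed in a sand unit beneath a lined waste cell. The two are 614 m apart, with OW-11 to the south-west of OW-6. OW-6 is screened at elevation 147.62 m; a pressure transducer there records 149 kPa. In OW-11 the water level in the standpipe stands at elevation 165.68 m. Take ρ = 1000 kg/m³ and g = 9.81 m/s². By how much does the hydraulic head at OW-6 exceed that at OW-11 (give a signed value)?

Pressure head at OW-6: ψ = P/(ρg) = 149×1000 / (1000 × 9.81) = 15.19 m.
Total head at OW-6: h = z + ψ = 147.62 + 15.19 = 162.81 m.
Total head at OW-11: h = 165.68 m (water level in the piezometer is the total head).
Head difference: h(OW-6) − h(OW-11) = 162.81 − 165.68 = -2.87 m.

Δh ≈ -2.87 m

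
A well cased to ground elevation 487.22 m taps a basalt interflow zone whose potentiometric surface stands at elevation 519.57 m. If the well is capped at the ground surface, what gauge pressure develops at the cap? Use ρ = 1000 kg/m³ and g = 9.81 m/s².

Head above the cap: Δh = 519.57 − 487.22 = 32.35 m.
P = ρgΔh = 1000 × 9.81 × 32.35 = 317354 Pa ≈ 317 kPa.

P ≈ 317 kPa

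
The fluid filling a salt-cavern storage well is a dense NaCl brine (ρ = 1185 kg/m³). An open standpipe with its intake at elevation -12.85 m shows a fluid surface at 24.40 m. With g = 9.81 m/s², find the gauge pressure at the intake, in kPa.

P ≈ 433 kPa

Pressure head ψ = h − z = 24.40 − (-12.85) = 37.25 m.
P = ρgψ = 1185 × 9.81 × 37.25 = 433026 Pa ≈ 433 kPa.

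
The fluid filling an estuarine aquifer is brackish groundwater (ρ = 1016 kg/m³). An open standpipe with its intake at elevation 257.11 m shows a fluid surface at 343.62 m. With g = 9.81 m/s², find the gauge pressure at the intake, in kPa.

P ≈ 862 kPa

Pressure head ψ = h − z = 343.62 − 257.11 = 86.51 m.
P = ρgψ = 1016 × 9.81 × 86.51 = 862242 Pa ≈ 862 kPa.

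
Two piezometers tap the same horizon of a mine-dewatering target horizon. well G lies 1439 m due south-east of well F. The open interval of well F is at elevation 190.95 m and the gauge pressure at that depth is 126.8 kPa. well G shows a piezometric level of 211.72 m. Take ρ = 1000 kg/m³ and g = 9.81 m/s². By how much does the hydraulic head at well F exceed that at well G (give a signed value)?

Δh ≈ -7.84 m

Pressure head at well F: ψ = P/(ρg) = 126.8×1000 / (1000 × 9.81) = 12.93 m.
Total head at well F: h = z + ψ = 190.95 + 12.93 = 203.88 m.
Total head at well G: h = 211.72 m (water level in the piezometer is the total head).
Head difference: h(well F) − h(well G) = 203.88 − 211.72 = -7.84 m.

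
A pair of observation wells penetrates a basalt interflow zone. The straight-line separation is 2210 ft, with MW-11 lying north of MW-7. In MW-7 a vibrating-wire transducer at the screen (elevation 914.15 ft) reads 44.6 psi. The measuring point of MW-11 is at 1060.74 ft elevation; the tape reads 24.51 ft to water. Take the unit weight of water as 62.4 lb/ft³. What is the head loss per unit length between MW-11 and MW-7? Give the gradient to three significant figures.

i ≈ 0.00867 ft/ft

Pressure head at MW-7: ψ = 144·P/γ = 144 × 44.6 / 62.4 = 102.92 ft.
Total head at MW-7: h = z + ψ = 914.15 + 102.92 = 1017.07 ft.
Total head at MW-11: h = 1060.74 − 24.51 = 1036.23 ft.
Head difference: h(MW-7) − h(MW-11) = 1017.07 − 1036.23 = -19.16 ft.
Hydraulic gradient: i = |Δh| / L = 19.16 / 2210 = 0.00867.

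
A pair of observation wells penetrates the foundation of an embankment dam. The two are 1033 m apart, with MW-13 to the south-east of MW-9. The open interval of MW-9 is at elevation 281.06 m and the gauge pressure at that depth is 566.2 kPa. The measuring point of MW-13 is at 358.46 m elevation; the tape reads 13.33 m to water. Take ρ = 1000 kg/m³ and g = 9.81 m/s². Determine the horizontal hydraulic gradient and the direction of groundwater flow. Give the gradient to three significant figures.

i ≈ 0.00615; groundwater flows toward the north-west

Pressure head at MW-9: ψ = P/(ρg) = 566.2×1000 / (1000 × 9.81) = 57.72 m.
Total head at MW-9: h = z + ψ = 281.06 + 57.72 = 338.78 m.
Total head at MW-13: h = 358.46 − 13.33 = 345.13 m.
Head difference: h(MW-9) − h(MW-13) = 338.78 − 345.13 = -6.35 m.
Hydraulic gradient: i = |Δh| / L = 6.35 / 1033 = 0.00615.
Flow is from higher to lower head: from MW-13 toward MW-9, i.e. toward the north-west.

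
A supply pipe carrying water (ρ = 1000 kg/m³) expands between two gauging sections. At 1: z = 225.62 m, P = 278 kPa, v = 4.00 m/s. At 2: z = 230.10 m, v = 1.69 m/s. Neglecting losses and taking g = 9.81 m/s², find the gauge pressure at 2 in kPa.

P₂ ≈ 241 kPa

Pressure head at 1: ψ₁ = P₁/(ρg) = 278×1000 / (1000 × 9.81) = 28.34 m.
Velocity heads: v₁²/2g = 4.00²/19.62 = 0.815 m; v₂²/2g = 1.69²/19.62 = 0.146 m.
Total head H = z₁ + ψ₁ + v₁²/2g = 225.62 + 28.34 + 0.815 = 254.78 m.
ψ₂ = H − z₂ − v₂²/2g = 254.78 − 230.10 − 0.146 = 24.53 m.
P₂ = ρgψ₂ = 1000 × 9.81 × 24.53 ≈ 241 kPa.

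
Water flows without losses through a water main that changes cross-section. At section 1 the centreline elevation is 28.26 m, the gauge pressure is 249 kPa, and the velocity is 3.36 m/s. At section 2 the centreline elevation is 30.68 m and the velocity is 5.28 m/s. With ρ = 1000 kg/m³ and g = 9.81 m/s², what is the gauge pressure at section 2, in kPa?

Pressure head at 1: ψ₁ = P₁/(ρg) = 249×1000 / (1000 × 9.81) = 25.38 m.
Velocity heads: v₁²/2g = 3.36²/19.62 = 0.575 m; v₂²/2g = 5.28²/19.62 = 1.421 m.
Total head H = z₁ + ψ₁ + v₁²/2g = 28.26 + 25.38 + 0.575 = 54.22 m.
ψ₂ = H − z₂ − v₂²/2g = 54.22 − 30.68 − 1.421 = 22.12 m.
P₂ = ρgψ₂ = 1000 × 9.81 × 22.12 ≈ 217 kPa.

P₂ ≈ 217 kPa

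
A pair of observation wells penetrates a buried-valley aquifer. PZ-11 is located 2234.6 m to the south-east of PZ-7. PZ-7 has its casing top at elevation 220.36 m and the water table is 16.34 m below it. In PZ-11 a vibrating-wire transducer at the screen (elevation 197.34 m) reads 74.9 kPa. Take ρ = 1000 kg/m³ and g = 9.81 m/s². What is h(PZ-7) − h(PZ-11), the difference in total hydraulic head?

Δh ≈ -0.96 m

Total head at PZ-7: h = 220.36 − 16.34 = 204.02 m.
Pressure head at PZ-11: ψ = P/(ρg) = 74.9×1000 / (1000 × 9.81) = 7.64 m.
Total head at PZ-11: h = z + ψ = 197.34 + 7.64 = 204.98 m.
Head difference: h(PZ-7) − h(PZ-11) = 204.02 − 204.98 = -0.96 m.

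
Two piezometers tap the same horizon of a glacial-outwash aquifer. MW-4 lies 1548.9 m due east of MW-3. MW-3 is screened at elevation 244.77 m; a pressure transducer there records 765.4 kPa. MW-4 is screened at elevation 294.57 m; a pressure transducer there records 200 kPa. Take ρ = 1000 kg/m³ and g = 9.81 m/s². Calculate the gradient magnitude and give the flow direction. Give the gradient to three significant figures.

i ≈ 0.00506; groundwater flows toward the east

Pressure head at MW-3: ψ = P/(ρg) = 765.4×1000 / (1000 × 9.81) = 78.02 m.
Total head at MW-3: h = z + ψ = 244.77 + 78.02 = 322.79 m.
Pressure head at MW-4: ψ = P/(ρg) = 200×1000 / (1000 × 9.81) = 20.39 m.
Total head at MW-4: h = z + ψ = 294.57 + 20.39 = 314.96 m.
Head difference: h(MW-3) − h(MW-4) = 322.79 − 314.96 = 7.83 m.
Hydraulic gradient: i = |Δh| / L = 7.83 / 1548.9 = 0.00506.
Flow is from higher to lower head: from MW-3 toward MW-4, i.e. toward the east.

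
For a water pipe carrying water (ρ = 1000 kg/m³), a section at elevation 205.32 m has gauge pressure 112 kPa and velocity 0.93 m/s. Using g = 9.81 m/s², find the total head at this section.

Pressure head ψ = P/(ρg) = 112×1000 / (1000 × 9.81) = 11.42 m.
Velocity head = v²/(2g) = 0.93² / (2 × 9.81) = 0.044 m.
h = z + ψ + v²/(2g) = 205.32 + 11.42 + 0.044 = 216.78 m.

h ≈ 216.78 m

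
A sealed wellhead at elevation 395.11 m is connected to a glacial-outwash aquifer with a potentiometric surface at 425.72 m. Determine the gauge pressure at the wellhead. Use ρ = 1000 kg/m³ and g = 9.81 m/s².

P ≈ 300 kPa

Head above the cap: Δh = 425.72 − 395.11 = 30.61 m.
P = ρgΔh = 1000 × 9.81 × 30.61 = 300284 Pa ≈ 300 kPa.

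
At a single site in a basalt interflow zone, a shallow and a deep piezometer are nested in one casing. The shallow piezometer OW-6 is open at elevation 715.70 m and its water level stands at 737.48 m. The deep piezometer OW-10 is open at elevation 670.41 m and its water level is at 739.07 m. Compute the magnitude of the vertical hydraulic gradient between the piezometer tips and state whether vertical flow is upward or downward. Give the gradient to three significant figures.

Total head at OW-6: h = 737.48 m (water level in the standpipe).
Total head at OW-10: h = 739.07 m.
Δh = h(OW-6) − h(OW-10) = 737.48 − 739.07 = -1.59 m.
Vertical separation Δz = 715.70 − 670.41 = 45.29 m.
|i_v| = |Δh| / Δz = 1.59 / 45.29 = 0.0351.
Head is higher in the deep piezometer, so vertical flow is upward (discharge condition).

|i_v| ≈ 0.0351; vertical flow is upward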